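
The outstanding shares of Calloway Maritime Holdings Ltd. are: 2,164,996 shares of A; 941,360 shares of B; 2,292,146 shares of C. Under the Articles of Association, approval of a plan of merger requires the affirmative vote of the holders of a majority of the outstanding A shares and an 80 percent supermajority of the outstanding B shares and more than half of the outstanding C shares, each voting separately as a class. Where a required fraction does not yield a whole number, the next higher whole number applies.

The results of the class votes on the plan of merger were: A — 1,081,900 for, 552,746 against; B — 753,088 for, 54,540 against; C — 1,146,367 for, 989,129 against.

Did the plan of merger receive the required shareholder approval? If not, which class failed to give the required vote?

Not approved — the A shares did not give the required vote.

A: a majority of 2164996 is 1082499; 1,082,499 required, 1,081,900 in favor — not approved.
B: 4/5 of 941360 = 753088; 753,088 required, 753,088 in favor — approved.
C: a majority of 2292146 is 1146074; 1,146,074 required, 1,146,367 in favor — approved.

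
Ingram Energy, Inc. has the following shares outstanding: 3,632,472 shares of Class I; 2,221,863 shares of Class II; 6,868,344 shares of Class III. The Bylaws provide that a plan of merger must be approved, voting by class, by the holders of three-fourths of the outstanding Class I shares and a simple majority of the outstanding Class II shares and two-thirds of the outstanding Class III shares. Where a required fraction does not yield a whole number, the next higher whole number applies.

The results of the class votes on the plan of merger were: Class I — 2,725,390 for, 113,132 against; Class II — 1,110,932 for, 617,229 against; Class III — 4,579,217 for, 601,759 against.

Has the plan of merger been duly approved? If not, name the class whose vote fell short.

Approved — every class gave the required vote.

Class I: 3/4 of 3632472 = 2724354; 2,724,354 required, 2,725,390 in favor — approved.
Class II: a majority of 2221863 is 1110932; 1,110,932 required, 1,110,932 in favor — approved.
Class III: 2/3 of 6868344 = 4578896; 4,578,896 required, 4,579,217 in favor — approved.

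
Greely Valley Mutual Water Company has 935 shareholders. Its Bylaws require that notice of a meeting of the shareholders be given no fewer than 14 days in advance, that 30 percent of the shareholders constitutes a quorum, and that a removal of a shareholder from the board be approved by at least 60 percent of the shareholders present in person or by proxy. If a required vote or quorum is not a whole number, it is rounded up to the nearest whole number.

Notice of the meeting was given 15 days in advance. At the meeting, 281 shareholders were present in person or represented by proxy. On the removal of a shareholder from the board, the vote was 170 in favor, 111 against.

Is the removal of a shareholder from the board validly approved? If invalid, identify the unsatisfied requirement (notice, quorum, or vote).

Valid — all requirements satisfied.

Notice: 15 days given; 14 required. Satisfied.
Quorum: 30% of 935 = 280.50, rounded up to 281; 281 present. Satisfied.
Vote: requires three-fifths of those present (281); 3/5 of 281 = 168.60, rounded up to 169, so 169 needed; 170 in favor. Satisfied.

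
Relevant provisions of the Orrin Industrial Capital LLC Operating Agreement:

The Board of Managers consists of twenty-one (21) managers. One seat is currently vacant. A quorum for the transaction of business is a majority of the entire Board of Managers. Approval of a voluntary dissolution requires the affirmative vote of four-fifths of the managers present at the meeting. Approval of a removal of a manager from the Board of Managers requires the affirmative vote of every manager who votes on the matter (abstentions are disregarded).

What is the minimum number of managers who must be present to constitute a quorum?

A majority of 21 is 11.

11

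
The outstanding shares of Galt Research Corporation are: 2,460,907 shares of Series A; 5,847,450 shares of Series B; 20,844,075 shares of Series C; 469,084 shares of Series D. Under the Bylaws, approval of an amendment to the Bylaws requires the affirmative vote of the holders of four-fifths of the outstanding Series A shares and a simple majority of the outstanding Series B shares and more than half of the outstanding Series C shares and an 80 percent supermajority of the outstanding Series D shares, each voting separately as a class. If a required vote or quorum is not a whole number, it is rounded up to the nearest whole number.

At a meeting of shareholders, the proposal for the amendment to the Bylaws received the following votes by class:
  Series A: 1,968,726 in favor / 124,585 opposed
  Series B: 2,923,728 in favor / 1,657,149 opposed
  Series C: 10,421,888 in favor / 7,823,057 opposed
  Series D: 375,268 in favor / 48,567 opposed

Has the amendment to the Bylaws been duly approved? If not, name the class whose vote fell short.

Not approved — the Series C shares did not give the required vote.

Series A: 4/5 of 2460907 = 1968725.60, rounded up to 1968726; 1,968,726 required, 1,968,726 in favor — approved.
Series B: a majority of 5847450 is 2923726; 2,923,726 required, 2,923,728 in favor — approved.
Series C: a majority of 20844075 is 10422038; 10,422,038 required, 10,421,888 in favor — not approved.
Series D: 4/5 of 469084 = 375267.20, rounded up to 375268; 375,268 required, 375,268 in favor — approved.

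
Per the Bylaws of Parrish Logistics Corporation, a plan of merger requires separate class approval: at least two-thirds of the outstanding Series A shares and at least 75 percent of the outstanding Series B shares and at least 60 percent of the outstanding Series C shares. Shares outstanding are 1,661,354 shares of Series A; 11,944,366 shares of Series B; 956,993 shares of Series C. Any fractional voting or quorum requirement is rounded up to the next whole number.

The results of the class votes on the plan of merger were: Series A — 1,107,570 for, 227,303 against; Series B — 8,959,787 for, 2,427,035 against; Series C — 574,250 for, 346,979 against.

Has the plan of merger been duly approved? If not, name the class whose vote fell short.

Approved — every class gave the required vote.

Series A: 2/3 of 1661354 = 1107569.33, rounded up to 1107570; 1,107,570 required, 1,107,570 in favor — approved.
Series B: 3/4 of 11944366 = 8958274.50, rounded up to 8958275; 8,958,275 required, 8,959,787 in favor — approved.
Series C: 3/5 of 956993 = 574195.80, rounded up to 574196; 574,196 required, 574,250 in favor — approved.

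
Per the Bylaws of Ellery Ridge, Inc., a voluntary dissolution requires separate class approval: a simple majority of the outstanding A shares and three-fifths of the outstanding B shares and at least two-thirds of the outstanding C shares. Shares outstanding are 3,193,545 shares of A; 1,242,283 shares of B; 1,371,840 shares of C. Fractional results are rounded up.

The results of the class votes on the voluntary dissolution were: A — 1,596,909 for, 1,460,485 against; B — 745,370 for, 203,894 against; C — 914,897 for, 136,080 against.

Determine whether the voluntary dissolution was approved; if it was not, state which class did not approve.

A: a majority of 3193545 is 1596773; 1,596,773 required, 1,596,909 in favor — approved.
B: 3/5 of 1242283 = 745369.80, rounded up to 745370; 745,370 required, 745,370 in favor — approved.
C: 2/3 of 1371840 = 914560; 914,560 required, 914,897 in favor — approved.

Approved — every class gave the required vote.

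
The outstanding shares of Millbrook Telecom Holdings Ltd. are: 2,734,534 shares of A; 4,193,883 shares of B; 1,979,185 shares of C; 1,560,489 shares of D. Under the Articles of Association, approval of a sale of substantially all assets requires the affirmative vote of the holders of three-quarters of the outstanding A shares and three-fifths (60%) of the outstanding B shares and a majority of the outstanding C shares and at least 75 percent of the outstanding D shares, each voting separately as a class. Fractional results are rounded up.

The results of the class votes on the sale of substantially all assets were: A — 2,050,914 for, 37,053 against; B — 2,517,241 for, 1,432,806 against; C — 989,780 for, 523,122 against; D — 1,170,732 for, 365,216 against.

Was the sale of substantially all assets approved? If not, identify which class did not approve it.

A: 3/4 of 2734534 = 2050900.50, rounded up to 2050901; 2,050,901 required, 2,050,914 in favor — approved.
B: 3/5 of 4193883 = 2516329.80, rounded up to 2516330; 2,516,330 required, 2,517,241 in favor — approved.
C: a majority of 1979185 is 989593; 989,593 required, 989,780 in favor — approved.
D: 3/4 of 1560489 = 1170366.75, rounded up to 1170367; 1,170,367 required, 1,170,732 in favor — approved.

Approved — every class gave the required vote.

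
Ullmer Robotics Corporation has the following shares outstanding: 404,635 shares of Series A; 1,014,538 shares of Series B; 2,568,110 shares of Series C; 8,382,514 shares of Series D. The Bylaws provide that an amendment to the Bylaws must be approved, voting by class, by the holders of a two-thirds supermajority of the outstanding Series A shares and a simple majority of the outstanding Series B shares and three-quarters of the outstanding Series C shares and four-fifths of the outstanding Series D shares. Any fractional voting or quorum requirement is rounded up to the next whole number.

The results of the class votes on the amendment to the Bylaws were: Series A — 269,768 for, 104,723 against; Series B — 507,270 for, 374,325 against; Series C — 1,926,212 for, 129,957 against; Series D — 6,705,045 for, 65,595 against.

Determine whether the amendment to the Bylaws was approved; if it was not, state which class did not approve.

Series A: 2/3 of 404635 = 269756.67, rounded up to 269757; 269,757 required, 269,768 in favor — approved.
Series B: a majority of 1014538 is 507270; 507,270 required, 507,270 in favor — approved.
Series C: 3/4 of 2568110 = 1926082.50, rounded up to 1926083; 1,926,083 required, 1,926,212 in favor — approved.
Series D: 4/5 of 8382514 = 6706011.20, rounded up to 6706012; 6,706,012 required, 6,705,045 in favor — not approved.

Not approved — the Series D shares did not give the required vote.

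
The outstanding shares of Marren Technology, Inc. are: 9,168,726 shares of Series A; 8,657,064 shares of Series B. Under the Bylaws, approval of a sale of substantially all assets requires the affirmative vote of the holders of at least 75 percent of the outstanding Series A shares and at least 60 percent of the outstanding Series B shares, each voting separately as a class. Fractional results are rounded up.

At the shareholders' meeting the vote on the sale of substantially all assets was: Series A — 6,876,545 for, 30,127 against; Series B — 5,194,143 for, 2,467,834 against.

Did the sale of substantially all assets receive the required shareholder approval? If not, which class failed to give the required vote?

Series A: 3/4 of 9168726 = 6876544.50, rounded up to 6876545; 6,876,545 required, 6,876,545 in favor — approved.
Series B: 3/5 of 8657064 = 5194238.40, rounded up to 5194239; 5,194,239 required, 5,194,143 in favor — not approved.

Not approved — the Series B shares did not give the required vote.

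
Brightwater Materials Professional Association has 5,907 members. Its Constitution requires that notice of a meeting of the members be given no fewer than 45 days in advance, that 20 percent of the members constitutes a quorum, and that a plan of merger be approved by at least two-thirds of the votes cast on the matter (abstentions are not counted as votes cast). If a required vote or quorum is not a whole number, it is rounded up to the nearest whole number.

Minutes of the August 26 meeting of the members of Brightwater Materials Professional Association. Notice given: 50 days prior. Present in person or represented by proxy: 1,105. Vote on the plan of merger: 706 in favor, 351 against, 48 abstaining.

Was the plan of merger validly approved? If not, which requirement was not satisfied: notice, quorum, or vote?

Invalid — quorum requirement not satisfied.

Notice: 50 days given; 45 required. Satisfied.
Quorum: 20% of 5,907 = 1,181.40, rounded up to 1,182; 1,105 present. Not satisfied.
Vote: requires two-thirds of the votes cast (1,105 − 48 abstaining = 1,057); 2/3 of 1057 = 704.67, rounded up to 705, so 705 needed; 706 in favor. Satisfied.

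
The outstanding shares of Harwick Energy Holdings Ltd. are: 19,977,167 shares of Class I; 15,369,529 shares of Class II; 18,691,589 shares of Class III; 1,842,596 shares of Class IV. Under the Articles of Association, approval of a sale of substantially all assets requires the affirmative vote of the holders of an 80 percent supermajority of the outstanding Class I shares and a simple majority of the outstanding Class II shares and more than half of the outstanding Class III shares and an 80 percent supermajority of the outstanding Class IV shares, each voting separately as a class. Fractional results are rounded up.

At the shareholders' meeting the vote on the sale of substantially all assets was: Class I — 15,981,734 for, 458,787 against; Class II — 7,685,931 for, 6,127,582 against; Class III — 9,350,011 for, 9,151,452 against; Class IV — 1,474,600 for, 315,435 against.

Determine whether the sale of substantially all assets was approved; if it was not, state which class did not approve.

Approved — every class gave the required vote.

Class I: 4/5 of 19977167 = 15981733.60, rounded up to 15981734; 15,981,734 required, 15,981,734 in favor — approved.
Class II: a majority of 15369529 is 7684765; 7,684,765 required, 7,685,931 in favor — approved.
Class III: a majority of 18691589 is 9345795; 9,345,795 required, 9,350,011 in favor — approved.
Class IV: 4/5 of 1842596 = 1474076.80, rounded up to 1474077; 1,474,077 required, 1,474,600 in favor — approved.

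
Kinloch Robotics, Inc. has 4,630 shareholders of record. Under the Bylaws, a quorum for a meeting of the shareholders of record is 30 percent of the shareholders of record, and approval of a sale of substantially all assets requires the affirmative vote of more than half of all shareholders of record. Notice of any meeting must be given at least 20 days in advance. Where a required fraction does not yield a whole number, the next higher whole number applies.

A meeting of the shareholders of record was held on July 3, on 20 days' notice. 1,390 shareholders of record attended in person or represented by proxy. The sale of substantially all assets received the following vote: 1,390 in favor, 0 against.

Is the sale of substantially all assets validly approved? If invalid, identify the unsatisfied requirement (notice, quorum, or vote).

Notice: 20 days given; 20 required. Satisfied.
Quorum: 30% of 4,630 = 1,389; 1,390 present. Satisfied.
Vote: requires a majority of all shareholders of record (4,630); a majority of 4630 is 2316, so 2,316 needed; 1,390 in favor. Not satisfied.

Invalid — vote requirement not satisfied.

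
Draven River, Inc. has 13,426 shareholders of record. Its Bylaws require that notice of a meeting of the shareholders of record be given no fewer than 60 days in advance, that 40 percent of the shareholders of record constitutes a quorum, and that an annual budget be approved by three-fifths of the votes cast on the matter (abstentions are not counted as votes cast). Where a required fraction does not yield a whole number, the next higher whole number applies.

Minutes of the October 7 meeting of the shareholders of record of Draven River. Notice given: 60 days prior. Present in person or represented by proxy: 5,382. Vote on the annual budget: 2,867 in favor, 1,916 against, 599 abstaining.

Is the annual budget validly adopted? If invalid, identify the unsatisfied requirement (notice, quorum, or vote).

Invalid — vote requirement not satisfied.

Notice: 60 days given; 60 required. Satisfied.
Quorum: 40% of 13,426 = 5,370.40, rounded up to 5,371; 5,382 present. Satisfied.
Vote: requires three-fifths of the votes cast (5,382 − 599 abstaining = 4,783); 3/5 of 4783 = 2869.80, rounded up to 2870, so 2,870 needed; 2,867 in favor. Not satisfied.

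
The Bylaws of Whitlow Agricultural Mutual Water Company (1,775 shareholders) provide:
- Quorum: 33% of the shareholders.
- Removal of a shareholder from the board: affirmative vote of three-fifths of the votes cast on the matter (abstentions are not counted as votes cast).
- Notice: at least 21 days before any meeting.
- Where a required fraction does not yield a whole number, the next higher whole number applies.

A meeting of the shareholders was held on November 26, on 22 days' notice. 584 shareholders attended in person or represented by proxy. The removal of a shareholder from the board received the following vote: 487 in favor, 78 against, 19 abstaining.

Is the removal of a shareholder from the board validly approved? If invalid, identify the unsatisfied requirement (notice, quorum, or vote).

Invalid — quorum requirement not satisfied.

Notice: 22 days given; 21 required. Satisfied.
Quorum: 33% of 1,775 = 585.75, rounded up to 586; 584 present. Not satisfied.
Vote: requires three-fifths of the votes cast (584 − 19 abstaining = 565); 3/5 of 565 = 339, so 339 needed; 487 in favor. Satisfied.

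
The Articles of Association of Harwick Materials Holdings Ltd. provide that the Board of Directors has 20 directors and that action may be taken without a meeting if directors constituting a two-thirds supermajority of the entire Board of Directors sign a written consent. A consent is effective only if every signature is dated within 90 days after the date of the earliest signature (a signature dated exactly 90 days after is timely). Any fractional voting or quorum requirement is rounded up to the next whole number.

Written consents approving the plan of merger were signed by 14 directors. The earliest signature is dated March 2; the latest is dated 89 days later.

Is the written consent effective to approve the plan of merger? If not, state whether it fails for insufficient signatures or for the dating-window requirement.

Effective — both the signature and dating-window requirements are satisfied.

Signatures required: a two-thirds supermajority of 20 — 2/3 of 20 = 13.33, rounded up to 14, so 14 needed; 14 signed. Sufficient.
Dating window: the latest signature is 89 days after the earliest; the limit is 90 days. Within the window.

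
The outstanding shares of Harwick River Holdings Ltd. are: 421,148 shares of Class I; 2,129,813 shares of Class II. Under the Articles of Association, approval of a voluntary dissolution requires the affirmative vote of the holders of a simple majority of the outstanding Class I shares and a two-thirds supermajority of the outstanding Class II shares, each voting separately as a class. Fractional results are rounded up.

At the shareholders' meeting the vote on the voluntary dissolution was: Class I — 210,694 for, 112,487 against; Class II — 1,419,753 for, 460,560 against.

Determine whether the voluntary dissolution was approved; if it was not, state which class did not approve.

Not approved — the Class II shares did not give the required vote.

Class I: a majority of 421148 is 210575; 210,575 required, 210,694 in favor — approved.
Class II: 2/3 of 2129813 = 1419875.33, rounded up to 1419876; 1,419,876 required, 1,419,753 in favor — not approved.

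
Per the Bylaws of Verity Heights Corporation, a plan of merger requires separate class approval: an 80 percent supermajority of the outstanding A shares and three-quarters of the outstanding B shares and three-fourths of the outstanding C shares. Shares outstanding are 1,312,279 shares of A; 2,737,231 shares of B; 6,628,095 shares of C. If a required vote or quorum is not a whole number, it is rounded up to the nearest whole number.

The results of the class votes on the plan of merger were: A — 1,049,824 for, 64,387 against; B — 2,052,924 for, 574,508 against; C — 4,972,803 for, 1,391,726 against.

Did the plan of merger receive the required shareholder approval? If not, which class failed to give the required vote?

Approved — every class gave the required vote.

A: 4/5 of 1312279 = 1049823.20, rounded up to 1049824; 1,049,824 required, 1,049,824 in favor — approved.
B: 3/4 of 2737231 = 2052923.25, rounded up to 2052924; 2,052,924 required, 2,052,924 in favor — approved.
C: 3/4 of 6628095 = 4971071.25, rounded up to 4971072; 4,971,072 required, 4,972,803 in favor — approved.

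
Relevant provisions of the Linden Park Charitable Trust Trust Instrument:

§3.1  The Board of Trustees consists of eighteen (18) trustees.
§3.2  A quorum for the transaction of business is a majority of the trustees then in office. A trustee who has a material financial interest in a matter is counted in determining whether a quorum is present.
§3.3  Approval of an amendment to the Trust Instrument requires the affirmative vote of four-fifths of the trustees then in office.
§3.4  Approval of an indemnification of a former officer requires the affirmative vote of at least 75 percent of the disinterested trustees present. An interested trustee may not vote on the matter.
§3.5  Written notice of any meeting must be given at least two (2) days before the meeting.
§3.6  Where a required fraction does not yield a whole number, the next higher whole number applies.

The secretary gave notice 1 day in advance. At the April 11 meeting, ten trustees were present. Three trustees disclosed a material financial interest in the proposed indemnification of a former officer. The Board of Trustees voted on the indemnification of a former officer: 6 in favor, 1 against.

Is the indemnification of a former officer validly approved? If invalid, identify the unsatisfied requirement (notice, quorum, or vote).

Notice: 1 day given; 2 required (1 < 2). Not satisfied.
Quorum: 10 present (interested trustees count toward quorum); quorum is 10. Satisfied.
Vote: the indemnification of a former officer requires three-fourths of the disinterested trustees present (10 − 3 = 7). 3/4 of 7 = 5.25, rounded up to 6, so 6 affirmative votes are needed; 6 voted in favor. Satisfied.

Invalid — notice requirement not satisfied.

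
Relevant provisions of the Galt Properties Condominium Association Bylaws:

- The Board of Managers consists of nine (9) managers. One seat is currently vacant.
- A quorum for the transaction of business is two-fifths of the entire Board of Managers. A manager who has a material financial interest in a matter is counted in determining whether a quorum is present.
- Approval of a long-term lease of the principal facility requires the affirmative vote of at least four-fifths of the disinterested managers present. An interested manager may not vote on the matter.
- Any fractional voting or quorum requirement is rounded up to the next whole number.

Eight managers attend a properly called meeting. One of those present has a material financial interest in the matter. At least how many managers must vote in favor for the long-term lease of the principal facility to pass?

6

The long-term lease of the principal facility requires four-fifths of the disinterested managers present (8 − 1 = 7).
4/5 of 7 = 5.60, rounded up to 6.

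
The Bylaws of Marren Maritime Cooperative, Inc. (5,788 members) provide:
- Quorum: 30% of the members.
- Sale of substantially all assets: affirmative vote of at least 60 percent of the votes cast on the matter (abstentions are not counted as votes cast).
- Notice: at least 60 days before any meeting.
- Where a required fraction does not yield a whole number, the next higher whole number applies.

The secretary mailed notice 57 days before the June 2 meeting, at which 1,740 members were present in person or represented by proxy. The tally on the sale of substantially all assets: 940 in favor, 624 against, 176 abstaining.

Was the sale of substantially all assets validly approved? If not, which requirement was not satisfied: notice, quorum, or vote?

Notice: 57 days given; 60 required. Not satisfied.
Quorum: 30% of 5,788 = 1,736.40, rounded up to 1,737; 1,740 present. Satisfied.
Vote: requires three-fifths of the votes cast (1,740 − 176 abstaining = 1,564); 3/5 of 1564 = 938.40, rounded up to 939, so 939 needed; 940 in favor. Satisfied.

Invalid — notice requirement not satisfied.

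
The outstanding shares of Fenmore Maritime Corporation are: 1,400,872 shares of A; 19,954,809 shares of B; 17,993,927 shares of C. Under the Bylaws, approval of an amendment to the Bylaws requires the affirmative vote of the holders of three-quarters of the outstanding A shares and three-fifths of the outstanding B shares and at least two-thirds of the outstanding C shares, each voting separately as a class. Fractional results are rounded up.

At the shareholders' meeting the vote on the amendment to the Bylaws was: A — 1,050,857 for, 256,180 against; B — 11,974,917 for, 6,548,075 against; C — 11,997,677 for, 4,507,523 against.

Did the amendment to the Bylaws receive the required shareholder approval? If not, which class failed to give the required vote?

Approved — every class gave the required vote.

A: 3/4 of 1400872 = 1050654; 1,050,654 required, 1,050,857 in favor — approved.
B: 3/5 of 19954809 = 11972885.40, rounded up to 11972886; 11,972,886 required, 11,974,917 in favor — approved.
C: 2/3 of 17993927 = 11995951.33, rounded up to 11995952; 11,995,952 required, 11,997,677 in favor — approved.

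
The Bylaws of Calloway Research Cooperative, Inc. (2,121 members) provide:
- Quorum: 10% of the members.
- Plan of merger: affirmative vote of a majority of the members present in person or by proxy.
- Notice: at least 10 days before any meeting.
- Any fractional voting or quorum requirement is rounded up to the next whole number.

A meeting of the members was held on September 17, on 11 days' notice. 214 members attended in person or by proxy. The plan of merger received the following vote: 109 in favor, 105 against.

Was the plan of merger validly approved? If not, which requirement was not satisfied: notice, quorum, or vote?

Valid — all requirements satisfied.

Notice: 11 days given; 10 required. Satisfied.
Quorum: 10% of 2,121 = 212.10, rounded up to 213; 214 present. Satisfied.
Vote: requires a majority of those present (214); a majority of 214 is 108, so 108 needed; 109 in favor. Satisfied.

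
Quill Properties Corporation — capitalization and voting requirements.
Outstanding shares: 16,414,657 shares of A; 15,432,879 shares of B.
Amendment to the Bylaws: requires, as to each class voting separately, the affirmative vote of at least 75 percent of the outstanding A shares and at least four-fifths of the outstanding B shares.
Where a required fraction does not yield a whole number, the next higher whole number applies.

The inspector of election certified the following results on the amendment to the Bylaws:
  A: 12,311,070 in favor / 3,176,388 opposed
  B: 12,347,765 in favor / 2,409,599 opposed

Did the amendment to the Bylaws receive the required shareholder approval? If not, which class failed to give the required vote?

A: 3/4 of 16414657 = 12310992.75, rounded up to 12310993; 12,310,993 required, 12,311,070 in favor — approved.
B: 4/5 of 15432879 = 12346303.20, rounded up to 12346304; 12,346,304 required, 12,347,765 in favor — approved.

Approved — every class gave the required vote.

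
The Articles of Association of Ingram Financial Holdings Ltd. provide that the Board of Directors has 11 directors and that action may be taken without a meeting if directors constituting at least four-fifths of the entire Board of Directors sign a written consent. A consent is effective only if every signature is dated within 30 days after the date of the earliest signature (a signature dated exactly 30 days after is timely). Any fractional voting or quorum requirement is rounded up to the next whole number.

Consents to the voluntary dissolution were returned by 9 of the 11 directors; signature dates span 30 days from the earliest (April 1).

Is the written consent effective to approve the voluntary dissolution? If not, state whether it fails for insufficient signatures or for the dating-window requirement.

Signatures required: at least four-fifths of 11 — 4/5 of 11 = 8.80, rounded up to 9, so 9 needed; 9 signed. Sufficient.
Dating window: the latest signature is 30 days after the earliest; the limit is 30 days. Within the window.

Effective — both the signature and dating-window requirements are satisfied.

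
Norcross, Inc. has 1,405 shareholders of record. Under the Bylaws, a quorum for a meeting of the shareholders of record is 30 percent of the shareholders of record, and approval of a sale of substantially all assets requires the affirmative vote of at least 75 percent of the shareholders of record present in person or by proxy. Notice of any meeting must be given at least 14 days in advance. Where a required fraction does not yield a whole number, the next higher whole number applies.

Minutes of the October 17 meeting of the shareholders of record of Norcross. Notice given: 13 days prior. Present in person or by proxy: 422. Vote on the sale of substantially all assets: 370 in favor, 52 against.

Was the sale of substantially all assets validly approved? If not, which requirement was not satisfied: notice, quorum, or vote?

Invalid — notice requirement not satisfied.

Notice: 13 days given; 14 required. Not satisfied.
Quorum: 30% of 1,405 = 421.50, rounded up to 422; 422 present. Satisfied.
Vote: requires three-fourths of those present (422); 3/4 of 422 = 316.50, rounded up to 317, so 317 needed; 370 in favor. Satisfied.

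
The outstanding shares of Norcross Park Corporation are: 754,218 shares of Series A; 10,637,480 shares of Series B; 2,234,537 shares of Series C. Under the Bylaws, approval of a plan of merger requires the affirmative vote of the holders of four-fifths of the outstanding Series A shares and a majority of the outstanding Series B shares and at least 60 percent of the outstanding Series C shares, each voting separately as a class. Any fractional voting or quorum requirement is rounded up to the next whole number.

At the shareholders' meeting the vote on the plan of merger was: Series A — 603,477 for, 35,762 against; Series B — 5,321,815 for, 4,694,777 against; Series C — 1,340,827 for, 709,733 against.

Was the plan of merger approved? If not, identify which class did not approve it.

Series A: 4/5 of 754218 = 603374.40, rounded up to 603375; 603,375 required, 603,477 in favor — approved.
Series B: a majority of 10637480 is 5318741; 5,318,741 required, 5,321,815 in favor — approved.
Series C: 3/5 of 2234537 = 1340722.20, rounded up to 1340723; 1,340,723 required, 1,340,827 in favor — approved.

Approved — every class gave the required vote.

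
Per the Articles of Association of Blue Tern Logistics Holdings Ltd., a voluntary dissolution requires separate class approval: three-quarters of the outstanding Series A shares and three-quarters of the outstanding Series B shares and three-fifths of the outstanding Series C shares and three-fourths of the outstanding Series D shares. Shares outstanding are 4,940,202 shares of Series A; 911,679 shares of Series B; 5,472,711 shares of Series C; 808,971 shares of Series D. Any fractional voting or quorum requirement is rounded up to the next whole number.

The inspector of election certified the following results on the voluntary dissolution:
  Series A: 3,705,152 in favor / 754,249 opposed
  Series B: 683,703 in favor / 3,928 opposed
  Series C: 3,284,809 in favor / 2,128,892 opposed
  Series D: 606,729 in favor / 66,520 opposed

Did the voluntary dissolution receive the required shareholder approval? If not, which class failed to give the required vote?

Series A: 3/4 of 4940202 = 3705151.50, rounded up to 3705152; 3,705,152 required, 3,705,152 in favor — approved.
Series B: 3/4 of 911679 = 683759.25, rounded up to 683760; 683,760 required, 683,703 in favor — not approved.
Series C: 3/5 of 5472711 = 3283626.60, rounded up to 3283627; 3,283,627 required, 3,284,809 in favor — approved.
Series D: 3/4 of 808971 = 606728.25, rounded up to 606729; 606,729 required, 606,729 in favor — approved.

Not approved — the Series B shares did not give the required vote.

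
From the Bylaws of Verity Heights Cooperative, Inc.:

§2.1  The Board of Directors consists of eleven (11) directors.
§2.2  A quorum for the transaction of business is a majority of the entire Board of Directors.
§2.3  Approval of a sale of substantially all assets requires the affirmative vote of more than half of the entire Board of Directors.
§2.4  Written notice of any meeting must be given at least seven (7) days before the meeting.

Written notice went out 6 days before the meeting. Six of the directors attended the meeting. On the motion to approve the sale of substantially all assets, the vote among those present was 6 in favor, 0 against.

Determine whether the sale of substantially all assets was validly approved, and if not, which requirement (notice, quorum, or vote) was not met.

Invalid — notice requirement not satisfied.

Notice: 6 days given; 7 required (6 < 7). Not satisfied.
Quorum: 6 present; quorum is 6. Satisfied.
Vote: the sale of substantially all assets requires a majority of the entire Board of Directors (11). A majority of 11 is 6, so 6 affirmative votes are needed; 6 voted in favor. Satisfied.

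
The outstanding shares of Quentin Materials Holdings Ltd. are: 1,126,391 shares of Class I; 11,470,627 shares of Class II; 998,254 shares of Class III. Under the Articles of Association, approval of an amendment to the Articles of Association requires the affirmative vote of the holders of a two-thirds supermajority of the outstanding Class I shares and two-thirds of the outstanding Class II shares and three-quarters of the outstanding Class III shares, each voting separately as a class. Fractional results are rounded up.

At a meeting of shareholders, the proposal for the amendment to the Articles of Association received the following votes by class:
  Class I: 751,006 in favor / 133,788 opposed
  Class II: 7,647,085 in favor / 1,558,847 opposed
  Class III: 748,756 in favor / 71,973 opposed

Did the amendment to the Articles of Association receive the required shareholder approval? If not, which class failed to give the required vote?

Class I: 2/3 of 1126391 = 750927.33, rounded up to 750928; 750,928 required, 751,006 in favor — approved.
Class II: 2/3 of 11470627 = 7647084.67, rounded up to 7647085; 7,647,085 required, 7,647,085 in favor — approved.
Class III: 3/4 of 998254 = 748690.50, rounded up to 748691; 748,691 required, 748,756 in favor — approved.

Approved — every class gave the required vote.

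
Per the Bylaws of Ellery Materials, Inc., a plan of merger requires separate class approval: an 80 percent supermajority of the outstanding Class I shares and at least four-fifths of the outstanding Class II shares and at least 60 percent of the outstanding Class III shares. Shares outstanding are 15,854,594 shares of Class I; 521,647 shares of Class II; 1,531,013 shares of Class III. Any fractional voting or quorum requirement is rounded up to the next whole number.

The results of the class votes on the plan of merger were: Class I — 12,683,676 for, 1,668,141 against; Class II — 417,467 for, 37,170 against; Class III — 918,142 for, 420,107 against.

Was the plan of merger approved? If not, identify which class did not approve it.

Not approved — the Class III shares did not give the required vote.

Class I: 4/5 of 15854594 = 12683675.20, rounded up to 12683676; 12,683,676 required, 12,683,676 in favor — approved.
Class II: 4/5 of 521647 = 417317.60, rounded up to 417318; 417,318 required, 417,467 in favor — approved.
Class III: 3/5 of 1531013 = 918607.80, rounded up to 918608; 918,608 required, 918,142 in favor — not approved.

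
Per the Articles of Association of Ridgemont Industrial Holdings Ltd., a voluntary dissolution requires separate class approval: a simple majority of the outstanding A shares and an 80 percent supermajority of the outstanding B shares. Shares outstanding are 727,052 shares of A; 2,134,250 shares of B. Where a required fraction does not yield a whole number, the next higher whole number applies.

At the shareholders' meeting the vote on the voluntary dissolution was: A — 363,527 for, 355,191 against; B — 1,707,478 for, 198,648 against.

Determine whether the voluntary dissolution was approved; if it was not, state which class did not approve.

A: a majority of 727052 is 363527; 363,527 required, 363,527 in favor — approved.
B: 4/5 of 2134250 = 1707400; 1,707,400 required, 1,707,478 in favor — approved.

Approved — every class gave the required vote.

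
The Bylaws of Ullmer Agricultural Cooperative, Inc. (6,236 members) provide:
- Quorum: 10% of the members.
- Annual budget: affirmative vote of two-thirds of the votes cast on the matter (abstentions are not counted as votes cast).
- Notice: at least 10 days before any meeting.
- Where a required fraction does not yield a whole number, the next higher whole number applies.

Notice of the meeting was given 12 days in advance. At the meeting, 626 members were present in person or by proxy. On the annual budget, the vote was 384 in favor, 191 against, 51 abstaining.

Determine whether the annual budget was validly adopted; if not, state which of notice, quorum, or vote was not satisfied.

Valid — all requirements satisfied.

Notice: 12 days given; 10 required. Satisfied.
Quorum: 10% of 6,236 = 623.60, rounded up to 624; 626 present. Satisfied.
Vote: requires two-thirds of the votes cast (626 − 51 abstaining = 575); 2/3 of 575 = 383.33, rounded up to 384, so 384 needed; 384 in favor. Satisfied.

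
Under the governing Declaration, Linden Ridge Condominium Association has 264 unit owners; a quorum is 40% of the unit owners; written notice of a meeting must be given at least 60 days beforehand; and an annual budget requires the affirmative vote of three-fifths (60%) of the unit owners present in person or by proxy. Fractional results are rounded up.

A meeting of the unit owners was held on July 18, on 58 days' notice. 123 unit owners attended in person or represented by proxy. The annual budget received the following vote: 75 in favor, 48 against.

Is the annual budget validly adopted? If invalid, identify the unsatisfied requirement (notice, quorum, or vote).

Notice: 58 days given; 60 required. Not satisfied.
Quorum: 40% of 264 = 105.60, rounded up to 106; 123 present. Satisfied.
Vote: requires three-fifths of those present (123); 3/5 of 123 = 73.80, rounded up to 74, so 74 needed; 75 in favor. Satisfied.

Invalid — notice requirement not satisfied.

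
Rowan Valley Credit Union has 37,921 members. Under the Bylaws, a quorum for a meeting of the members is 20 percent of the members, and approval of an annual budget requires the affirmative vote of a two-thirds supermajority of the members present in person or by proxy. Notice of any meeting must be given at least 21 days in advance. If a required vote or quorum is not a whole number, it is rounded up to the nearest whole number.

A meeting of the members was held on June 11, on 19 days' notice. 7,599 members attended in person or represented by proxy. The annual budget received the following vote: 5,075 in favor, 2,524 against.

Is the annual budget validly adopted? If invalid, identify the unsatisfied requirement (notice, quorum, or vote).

Invalid — notice requirement not satisfied.

Notice: 19 days given; 21 required. Not satisfied.
Quorum: 20% of 37,921 = 7,584.20, rounded up to 7,585; 7,599 present. Satisfied.
Vote: requires two-thirds of those present (7,599); 2/3 of 7599 = 5066, so 5,066 needed; 5,075 in favor. Satisfied.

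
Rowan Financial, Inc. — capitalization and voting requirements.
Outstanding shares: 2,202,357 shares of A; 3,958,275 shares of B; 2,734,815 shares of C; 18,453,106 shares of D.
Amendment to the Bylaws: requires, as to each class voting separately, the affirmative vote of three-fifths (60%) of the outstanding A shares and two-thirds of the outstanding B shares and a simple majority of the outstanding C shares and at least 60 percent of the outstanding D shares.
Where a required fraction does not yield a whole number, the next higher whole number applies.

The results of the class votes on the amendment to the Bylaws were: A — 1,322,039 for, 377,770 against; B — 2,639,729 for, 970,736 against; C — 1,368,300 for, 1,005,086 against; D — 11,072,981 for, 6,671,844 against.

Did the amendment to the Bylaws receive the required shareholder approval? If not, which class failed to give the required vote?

Approved — every class gave the required vote.

A: 3/5 of 2202357 = 1321414.20, rounded up to 1321415; 1,321,415 required, 1,322,039 in favor — approved.
B: 2/3 of 3958275 = 2638850; 2,638,850 required, 2,639,729 in favor — approved.
C: a majority of 2734815 is 1367408; 1,367,408 required, 1,368,300 in favor — approved.
D: 3/5 of 18453106 = 11071863.60, rounded up to 11071864; 11,071,864 required, 11,072,981 in favor — approved.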